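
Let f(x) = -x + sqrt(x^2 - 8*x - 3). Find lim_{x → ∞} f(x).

An ∞ − ∞ form. Rationalising with the conjugate, the difference becomes (-8x - 3) / (√(x^2 - 8*x - 3) + x).
For large x the denominator behaves like 2·x, so the quotient tends to -8/2 = -4.

-4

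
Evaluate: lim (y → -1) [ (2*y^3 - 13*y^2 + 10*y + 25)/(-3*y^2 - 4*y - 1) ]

21

Since y = -1 makes numerator and denominator zero, (y + 1) divides both.
Cancelling it gives (2*y^2 - 15*y + 25)/(-3*y - 1); now plug in y = -1 to get 21.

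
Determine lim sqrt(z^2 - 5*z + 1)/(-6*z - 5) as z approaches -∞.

For large |z|, √(z^2 - 5*z + 1) ≈ √1·|z| and the denominator ≈ -6z.
Since z → −∞, |z| = −z, giving −√1/(-6) = 1/6.

1/6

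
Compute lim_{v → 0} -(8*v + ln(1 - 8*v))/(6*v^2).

Direct substitution gives 0/0.
Apply L'Hôpital: lim (8 - 8/(1 - 8*v))/(-12*v), still 0/0.
After 2 applications of L'Hôpital's rule the quotient is (-64/(1 - 8*v)^2)/(-12); substituting v = 0 gives 16/3.

16/3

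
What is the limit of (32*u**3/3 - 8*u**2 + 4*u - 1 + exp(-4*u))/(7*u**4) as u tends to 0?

Direct substitution gives 0/0.
Apply L'Hôpital: lim (32*u^2 - 16*u + 4 - 4*e^(-4*u))/(28*u^3), still 0/0.
Apply L'Hôpital: lim (64*u - 16 + 16*e^(-4*u))/(84*u^2), still 0/0.
Apply L'Hôpital: lim (64 - 64*e^(-4*u))/(168*u), still 0/0.
After 4 applications of L'Hôpital's rule the quotient is (256*e^(-4*u))/(168); substituting u = 0 gives 32/21.

32/21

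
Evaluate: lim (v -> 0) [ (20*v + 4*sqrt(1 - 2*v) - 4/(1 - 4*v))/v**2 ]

-66

Substitution gives 0/0; apply L'Hôpital's rule 2 times.
After differentiating numerator and denominator 2 times the quotient is (128/(4*v - 1)^3 - 4/(1 - 2*v)^(3/2))/(2); at v = 0 this is -66.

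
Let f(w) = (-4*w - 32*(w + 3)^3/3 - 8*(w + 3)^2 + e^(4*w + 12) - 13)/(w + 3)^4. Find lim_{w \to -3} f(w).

32/3

Direct substitution gives 0/0.
Apply L'Hôpital: lim (-16*w - 32*(w + 3)^2 + 4*e^(4*w + 12) - 52)/(4*(w + 3)^3), still 0/0.
Apply L'Hôpital: lim (-64*w + 16*e^(4*w + 12) - 208)/(12*(w + 3)^2), still 0/0.
Apply L'Hôpital: lim (64*e^(4*w + 12) - 64)/(24*w + 72), still 0/0.
After 4 applications of L'Hôpital's rule the quotient is (256*e^(4*w + 12))/(24); substituting w = -3 gives 32/3.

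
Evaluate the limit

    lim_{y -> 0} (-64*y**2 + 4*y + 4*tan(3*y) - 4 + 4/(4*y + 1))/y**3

-220

Substitution gives 0/0; apply L'Hôpital's rule 3 times.
After differentiating numerator and denominator 3 times the quotient is (648*tan(3*y)^2/cos(3*y)^2 + 216/cos(3*y)^2 - 1536/(4*y + 1)^4)/(6); at y = 0 this is -220.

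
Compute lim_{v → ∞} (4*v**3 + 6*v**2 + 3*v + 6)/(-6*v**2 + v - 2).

-∞

The numerator has higher degree (3 > 2); the quotient behaves like (4/(-6))·v^1 for large |v|.
As v → +∞ this diverges to -∞.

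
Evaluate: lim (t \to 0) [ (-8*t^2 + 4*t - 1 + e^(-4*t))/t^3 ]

Direct substitution gives 0/0.
Apply L'Hôpital: lim (-16*t + 4 - 4*e^(-4*t))/(3*t^2), still 0/0.
Apply L'Hôpital: lim (-16 + 16*e^(-4*t))/(6*t), still 0/0.
After 3 applications of L'Hôpital's rule the quotient is (-64*e^(-4*t))/(6); substituting t = 0 gives -32/3.

-32/3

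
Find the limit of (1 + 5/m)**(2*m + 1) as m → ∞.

Write it as [(1 + 5/m)^m]^(2) · (1 + 5/m)^(1). The bracketed term tends to e^(5) and the second factor to 1, so the limit is e^(10).

e^(10)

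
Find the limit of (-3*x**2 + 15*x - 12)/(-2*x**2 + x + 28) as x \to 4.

Direct substitution gives 0/0, so factor. Both numerator and denominator have (x - 4) as a factor.
After cancelling, the expression reduces to (3 - 3*x)/(-2*x - 7).
Substituting x = 4 gives 3/5.

3/5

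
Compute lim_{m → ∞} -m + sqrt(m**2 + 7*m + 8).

7/2

This has the form ∞ − ∞. Multiply and divide by the conjugate √(m^2 + 7*m + 8) + m.
That gives (7m + 8) / (√(m^2 + 7*m + 8) + m).
Divide numerator and denominator by m: the limit is 7/(2·1) = 7/2.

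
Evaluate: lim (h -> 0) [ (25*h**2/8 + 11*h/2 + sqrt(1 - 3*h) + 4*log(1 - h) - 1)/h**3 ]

Substitution gives 0/0 (the numerator vanishes to order 3).
Expand each term to order h^3: the coefficient of h^3 in √(1 - 3h) is -27/16 and in 4·ln(1 - h) is -4/3.
Lower-order terms cancel with the polynomial part, so the numerator is (-145/48)·h^3 + o(h^3), and the limit is (-145/48)/(1) = -145/48.

-145/48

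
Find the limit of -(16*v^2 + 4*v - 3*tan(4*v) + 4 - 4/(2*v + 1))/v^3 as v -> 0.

32

Substitution gives 0/0 (the numerator vanishes to order 3).
Expand each term to order v^3: the coefficient of v^3 in -3·tan(4v) is -64 and in -4·1/(1 + 2v) is 32.
Lower-order terms cancel with the polynomial part, so the numerator is (-32)·v^3 + o(v^3), and the limit is (-32)/(-1) = 32.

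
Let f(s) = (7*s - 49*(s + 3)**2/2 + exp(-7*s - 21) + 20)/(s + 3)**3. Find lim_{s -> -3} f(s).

Direct substitution gives 0/0.
Apply L'Hôpital: lim (-49*s - 7*e^(-7*s - 21) - 140)/(3*(s + 3)^2), still 0/0.
Apply L'Hôpital: lim (49*e^(-7*s - 21) - 49)/(6*s + 18), still 0/0.
After 3 applications of L'Hôpital's rule the quotient is (-343*e^(-7*s - 21))/(6); substituting s = -3 gives -343/6.

-343/6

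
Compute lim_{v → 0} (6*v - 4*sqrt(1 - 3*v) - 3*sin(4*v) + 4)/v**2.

Substitution gives 0/0; apply L'Hôpital's rule 2 times.
After differentiating numerator and denominator 2 times the quotient is (48*sin(4*v) + 9/(1 - 3*v)^(3/2))/(2); at v = 0 this is 9/2.

9/2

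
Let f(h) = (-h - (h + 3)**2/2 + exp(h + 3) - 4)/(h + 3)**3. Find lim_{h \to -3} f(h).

Direct substitution gives 0/0.
Apply L'Hôpital: lim (-h + e^(h + 3) - 4)/(3*(h + 3)^2), still 0/0.
Apply L'Hôpital: lim (e^(h + 3) - 1)/(6*h + 18), still 0/0.
After 3 applications of L'Hôpital's rule the quotient is (e^(h + 3))/(6); substituting h = -3 gives 1/6.

1/6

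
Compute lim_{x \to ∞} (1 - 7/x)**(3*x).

e^(-21)

Write it as [(1 - 7/x)^x]^(3) · (1 - 7/x)^(0). The bracketed term tends to e^(-7) and the second factor to 1, so the limit is e^(-21).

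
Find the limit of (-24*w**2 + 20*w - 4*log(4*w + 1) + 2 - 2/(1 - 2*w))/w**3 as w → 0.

Substitution gives 0/0; apply L'Hôpital's rule 3 times.
After differentiating numerator and denominator 3 times the quotient is (-512/(4*w + 1)^3 - 96/(2*w - 1)^4)/(6); at w = 0 this is -304/3.

-304/3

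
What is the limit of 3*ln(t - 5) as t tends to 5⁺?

As t → 5⁺, t - 5 → 0⁺ and ln(t - 5) → −∞.
Multiplying by 3 gives -∞.

-∞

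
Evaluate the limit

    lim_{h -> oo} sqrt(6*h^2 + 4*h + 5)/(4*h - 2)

For large |h|, √(6*h^2 + 4*h + 5) ≈ √6·|h| and the denominator ≈ 4h.
Since h → +∞, |h| = h, giving √6/(4) = √(6)/4.

√(6)/4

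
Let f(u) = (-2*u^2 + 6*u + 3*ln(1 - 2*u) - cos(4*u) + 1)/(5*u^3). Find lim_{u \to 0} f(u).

Substitution gives 0/0 (the numerator vanishes to order 3).
Expand each term to order u^3: the coefficient of u^3 in 3·ln(1 - 2u) is -8 and in −cos(4u) is 0.
Lower-order terms cancel with the polynomial part, so the numerator is (-8)·u^3 + o(u^3), and the limit is (-8)/(5) = -8/5.

-8/5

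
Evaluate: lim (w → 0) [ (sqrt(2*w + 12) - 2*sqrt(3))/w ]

√(3)/6

A 0/0 form; rationalise with √(12 + 2w) + √12. This collapses the numerator to 2w, leaving 2/(√(12 + 2w) + √12) → 2/(2√12) = √(3)/6.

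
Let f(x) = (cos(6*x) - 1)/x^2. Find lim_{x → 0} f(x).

-18

Direct substitution gives 0/0.
Apply L'Hôpital: lim (-6*sin(6*x))/(2*x), still 0/0.
After 2 applications of L'Hôpital's rule the quotient is (-36*cos(6*x))/(2); substituting x = 0 gives -18.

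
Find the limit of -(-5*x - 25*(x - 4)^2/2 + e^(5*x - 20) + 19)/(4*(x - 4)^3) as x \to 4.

-125/24

Direct substitution gives 0/0.
Apply L'Hôpital: lim (-25*x + 5*e^(5*x - 20) + 95)/(-12*(x - 4)^2), still 0/0.
Apply L'Hôpital: lim (25*e^(5*x - 20) - 25)/(96 - 24*x), still 0/0.
After 3 applications of L'Hôpital's rule the quotient is (125*e^(5*x - 20))/(-24); substituting x = 4 gives -125/24.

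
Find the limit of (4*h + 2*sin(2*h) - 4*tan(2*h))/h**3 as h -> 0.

-40/3

Substitution gives 0/0; apply L'Hôpital's rule 3 times.
After differentiating numerator and denominator 3 times the quotient is (-16*cos(2*h) - 192*tan(2*h)^4 - 256*tan(2*h)^2 - 64)/(6); at h = 0 this is -40/3.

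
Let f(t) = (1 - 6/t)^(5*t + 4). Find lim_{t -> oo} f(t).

The base → 1 and the exponent → ∞: a 1^∞ form.
Take logarithms: (5t + 4)·ln(1 - 6/t). Since ln(1+u) ~ u for small u, this behaves like (5t)·(-6/t) → -30.
So the limit is e^(-30).

e^(-30)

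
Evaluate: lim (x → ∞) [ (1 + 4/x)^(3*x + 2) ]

The base → 1 and the exponent → ∞: a 1^∞ form.
Take logarithms: (3x + 2)·ln(1 + 4/x). Since ln(1+u) ~ u for small u, this behaves like (3x)·(4/x) → 12.
So the limit is e^(12).

e^(12)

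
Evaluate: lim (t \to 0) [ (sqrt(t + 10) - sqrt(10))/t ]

Substitution gives 0/0. Multiply numerator and denominator by the conjugate √(10 + t) + √10.
The numerator becomes (10 + t) − 10 = t, so the expression simplifies to 1/(√(10 + t) + √10).
Letting t → 0 gives 1/(2√10) = √(10)/20.

√(10)/20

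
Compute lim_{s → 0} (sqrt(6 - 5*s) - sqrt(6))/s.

A 0/0 form; rationalise with √(6 - 5s) + √6. This collapses the numerator to -5s, leaving -5/(√(6 - 5s) + √6) → -5/(2√6) = -5*√(6)/12.

-5*√(6)/12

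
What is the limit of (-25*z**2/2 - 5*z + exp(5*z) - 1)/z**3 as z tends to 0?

125/6

Direct substitution gives 0/0.
Apply L'Hôpital: lim (-25*z + 5*e^(5*z) - 5)/(3*z^2), still 0/0.
Apply L'Hôpital: lim (25*e^(5*z) - 25)/(6*z), still 0/0.
After 3 applications of L'Hôpital's rule the quotient is (125*e^(5*z))/(6); substituting z = 0 gives 125/6.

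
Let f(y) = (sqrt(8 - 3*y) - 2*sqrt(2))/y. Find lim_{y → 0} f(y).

Substitution gives 0/0. Multiply numerator and denominator by the conjugate √(8 - 3y) + √8.
The numerator becomes (8 - 3y) − 8 = -3y, so the expression simplifies to -3/(√(8 - 3y) + √8).
Letting y → 0 gives -3/(2√8) = -3*√(2)/8.

-3*√(2)/8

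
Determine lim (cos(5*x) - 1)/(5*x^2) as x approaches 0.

-5/2

Direct substitution gives 0/0.
Apply L'Hôpital: lim (-5*sin(5*x))/(10*x), still 0/0.
After 2 applications of L'Hôpital's rule the quotient is (-25*cos(5*x))/(10); substituting x = 0 gives -5/2.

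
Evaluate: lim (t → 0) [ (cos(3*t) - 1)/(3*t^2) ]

Direct substitution gives 0/0.
Apply L'Hôpital: lim (-3*sin(3*t))/(6*t), still 0/0.
After 2 applications of L'Hôpital's rule the quotient is (-9*cos(3*t))/(6); substituting t = 0 gives -3/2.

-3/2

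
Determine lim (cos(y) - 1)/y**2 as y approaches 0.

Direct substitution gives 0/0.
Apply L'Hôpital: lim (-sin(y))/(2*y), still 0/0.
After 2 applications of L'Hôpital's rule the quotient is (-cos(y))/(2); substituting y = 0 gives -1/2.

-1/2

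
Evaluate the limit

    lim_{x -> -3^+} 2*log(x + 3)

As x → -3⁺, x + 3 → 0⁺ and ln(x + 3) → −∞.
Multiplying by 2 gives -∞.

-∞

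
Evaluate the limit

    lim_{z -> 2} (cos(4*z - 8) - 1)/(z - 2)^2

Direct substitution gives 0/0.
Apply L'Hôpital: lim (-4*sin(4*z - 8))/(2*z - 4), still 0/0.
After 2 applications of L'Hôpital's rule the quotient is (-16*cos(4*z - 8))/(2); substituting z = 2 gives -8.

-8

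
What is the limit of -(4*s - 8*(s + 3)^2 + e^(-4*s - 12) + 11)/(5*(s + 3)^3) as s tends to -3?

Direct substitution gives 0/0.
Apply L'Hôpital: lim (-16*s - 4*e^(-4*s - 12) - 44)/(-15*(s + 3)^2), still 0/0.
Apply L'Hôpital: lim (16*e^(-4*s - 12) - 16)/(-30*s - 90), still 0/0.
After 3 applications of L'Hôpital's rule the quotient is (-64*e^(-4*s - 12))/(-30); substituting s = -3 gives 32/15.

32/15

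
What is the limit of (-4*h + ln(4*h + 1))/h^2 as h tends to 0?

-8

Direct substitution gives 0/0.
Apply L'Hôpital: lim (-4 + 4/(4*h + 1))/(2*h), still 0/0.
After 2 applications of L'Hôpital's rule the quotient is (-16/(4*h + 1)^2)/(2); substituting h = 0 gives -8.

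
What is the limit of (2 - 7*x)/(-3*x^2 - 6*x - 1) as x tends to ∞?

The denominator has degree 2 and the numerator degree 1. Dividing numerator and denominator by x^2 sends every term to 0 except the leading denominator term, so the limit is 0.

0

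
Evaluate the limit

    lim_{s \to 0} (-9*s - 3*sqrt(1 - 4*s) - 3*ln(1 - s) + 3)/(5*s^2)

3/2

Substitution gives 0/0; apply L'Hôpital's rule 2 times.
After differentiating numerator and denominator 2 times the quotient is (3/(s - 1)^2 + 12/(1 - 4*s)^(3/2))/(10); at s = 0 this is 3/2.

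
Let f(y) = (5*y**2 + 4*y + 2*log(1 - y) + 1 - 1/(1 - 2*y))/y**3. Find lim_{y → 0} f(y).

Substitution gives 0/0 (the numerator vanishes to order 3).
Expand each term to order y^3: the coefficient of y^3 in −1/(1 - 2y) is -8 and in 2·ln(1 - y) is -2/3.
Lower-order terms cancel with the polynomial part, so the numerator is (-26/3)·y^3 + o(y^3), and the limit is (-26/3)/(1) = -26/3.

-26/3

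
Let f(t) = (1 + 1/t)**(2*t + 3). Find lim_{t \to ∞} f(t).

The base → 1 and the exponent → ∞: a 1^∞ form.
Take logarithms: (2t + 3)·ln(1 + 1/t). Since ln(1+u) ~ u for small u, this behaves like (2t)·(1/t) → 2.
So the limit is e^(2).

e^(2)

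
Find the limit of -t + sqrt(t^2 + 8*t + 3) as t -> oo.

4

An ∞ − ∞ form. Rationalising with the conjugate, the difference becomes (8t + 3) / (√(t^2 + 8*t + 3) + t).
For large t the denominator behaves like 2·t, so the quotient tends to 8/2 = 4.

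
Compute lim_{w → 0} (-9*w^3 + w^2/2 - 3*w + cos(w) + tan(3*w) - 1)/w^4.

1/24

Substitution gives 0/0 (the numerator vanishes to order 4).
Expand each term to order w^4: the coefficient of w^4 in cos(w) is 1/24 and in tan(3w) is 0.
Lower-order terms cancel with the polynomial part, so the numerator is (1/24)·w^4 + o(w^4), and the limit is (1/24)/(1) = 1/24.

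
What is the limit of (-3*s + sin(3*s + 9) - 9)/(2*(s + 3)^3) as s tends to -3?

Direct substitution gives 0/0.
Apply L'Hôpital: lim (3*cos(3*s + 9) - 3)/(6*(s + 3)^2), still 0/0.
Apply L'Hôpital: lim (-9*sin(3*s + 9))/(12*s + 36), still 0/0.
After 3 applications of L'Hôpital's rule the quotient is (-27*cos(3*s + 9))/(12); substituting s = -3 gives -9/4.

-9/4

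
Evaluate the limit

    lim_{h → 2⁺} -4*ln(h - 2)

As h → 2⁺, h - 2 → 0⁺ and ln(h - 2) → −∞.
Multiplying by -4 gives ∞.

∞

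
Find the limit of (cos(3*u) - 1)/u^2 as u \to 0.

-9/2

Direct substitution gives 0/0.
Apply L'Hôpital: lim (-3*sin(3*u))/(2*u), still 0/0.
After 2 applications of L'Hôpital's rule the quotient is (-9*cos(3*u))/(2); substituting u = 0 gives -9/2.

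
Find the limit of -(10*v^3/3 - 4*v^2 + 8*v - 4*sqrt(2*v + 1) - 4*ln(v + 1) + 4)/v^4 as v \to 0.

Substitution gives 0/0; apply L'Hôpital's rule 4 times.
After differentiating numerator and denominator 4 times the quotient is (60/(2*v + 1)^(7/2) + 24/(v + 1)^4)/(-24); at v = 0 this is -7/2.

-7/2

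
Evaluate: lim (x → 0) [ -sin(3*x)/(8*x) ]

Substitution gives 0/0.
Write it as (3/(-8))·sin(3x)/(3x); since sin(u)/u → 1, the limit is -3/8.

-3/8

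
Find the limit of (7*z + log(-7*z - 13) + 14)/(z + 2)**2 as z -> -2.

Direct substitution gives 0/0.
Apply L'Hôpital: lim (7 - 7/(-7*z - 13))/(2*z + 4), still 0/0.
After 2 applications of L'Hôpital's rule the quotient is (-49/(-7*z - 13)^2)/(2); substituting z = -2 gives -49/2.

-49/2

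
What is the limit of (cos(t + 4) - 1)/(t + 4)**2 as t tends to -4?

Direct substitution gives 0/0.
Apply L'Hôpital: lim (-sin(t + 4))/(2*t + 8), still 0/0.
After 2 applications of L'Hôpital's rule the quotient is (-cos(t + 4))/(2); substituting t = -4 gives -1/2.

-1/2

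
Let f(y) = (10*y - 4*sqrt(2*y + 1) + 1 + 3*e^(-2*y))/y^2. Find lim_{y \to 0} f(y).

Substitution gives 0/0 (the numerator vanishes to order 2).
Expand each term to order y^2: the coefficient of y^2 in -4·√(1 + 2y) is 2 and in 3·e^(-2y) is 6.
Lower-order terms cancel with the polynomial part, so the numerator is (8)·y^2 + o(y^2), and the limit is (8)/(1) = 8.

8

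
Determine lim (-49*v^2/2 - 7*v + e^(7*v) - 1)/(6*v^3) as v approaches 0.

Direct substitution gives 0/0.
Apply L'Hôpital: lim (-49*v + 7*e^(7*v) - 7)/(18*v^2), still 0/0.
Apply L'Hôpital: lim (49*e^(7*v) - 49)/(36*v), still 0/0.
After 3 applications of L'Hôpital's rule the quotient is (343*e^(7*v))/(36); substituting v = 0 gives 343/36.

343/36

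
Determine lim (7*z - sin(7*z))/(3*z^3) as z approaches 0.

Direct substitution gives 0/0.
Apply L'Hôpital: lim (7 - 7*cos(7*z))/(9*z^2), still 0/0.
Apply L'Hôpital: lim (49*sin(7*z))/(18*z), still 0/0.
After 3 applications of L'Hôpital's rule the quotient is (343*cos(7*z))/(18); substituting z = 0 gives 343/18.

343/18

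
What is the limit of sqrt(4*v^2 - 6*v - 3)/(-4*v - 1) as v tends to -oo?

For large |v|, √(4*v^2 - 6*v - 3) ≈ √4·|v| and the denominator ≈ -4v.
Since v → −∞, |v| = −v, giving −√4/(-4) = 1/2.

1/2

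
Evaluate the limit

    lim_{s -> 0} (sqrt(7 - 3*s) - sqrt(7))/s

-3*√(7)/14

A 0/0 form; rationalise with √(7 - 3s) + √7. This collapses the numerator to -3s, leaving -3/(√(7 - 3s) + √7) → -3/(2√7) = -3*√(7)/14.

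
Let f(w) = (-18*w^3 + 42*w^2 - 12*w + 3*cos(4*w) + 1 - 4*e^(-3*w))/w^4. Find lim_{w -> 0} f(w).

37/2

Substitution gives 0/0; apply L'Hôpital's rule 4 times.
After differentiating numerator and denominator 4 times the quotient is (768*cos(4*w) - 324*e^(-3*w))/(24); at w = 0 this is 37/2.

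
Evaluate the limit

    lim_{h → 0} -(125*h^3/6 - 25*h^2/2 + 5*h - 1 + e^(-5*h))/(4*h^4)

Direct substitution gives 0/0.
Apply L'Hôpital: lim (125*h^2/2 - 25*h + 5 - 5*e^(-5*h))/(-16*h^3), still 0/0.
Apply L'Hôpital: lim (125*h - 25 + 25*e^(-5*h))/(-48*h^2), still 0/0.
Apply L'Hôpital: lim (125 - 125*e^(-5*h))/(-96*h), still 0/0.
After 4 applications of L'Hôpital's rule the quotient is (625*e^(-5*h))/(-96); substituting h = 0 gives -625/96.

-625/96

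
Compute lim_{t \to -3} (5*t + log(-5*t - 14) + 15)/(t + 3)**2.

Direct substitution gives 0/0.
Apply L'Hôpital: lim (5 - 5/(-5*t - 14))/(2*t + 6), still 0/0.
After 2 applications of L'Hôpital's rule the quotient is (-25/(-5*t - 14)^2)/(2); substituting t = -3 gives -25/2.

-25/2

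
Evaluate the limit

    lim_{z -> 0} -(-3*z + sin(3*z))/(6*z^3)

3/4

Direct substitution gives 0/0.
Apply L'Hôpital: lim (3*cos(3*z) - 3)/(-18*z^2), still 0/0.
Apply L'Hôpital: lim (-9*sin(3*z))/(-36*z), still 0/0.
After 3 applications of L'Hôpital's rule the quotient is (-27*cos(3*z))/(-36); substituting z = 0 gives 3/4.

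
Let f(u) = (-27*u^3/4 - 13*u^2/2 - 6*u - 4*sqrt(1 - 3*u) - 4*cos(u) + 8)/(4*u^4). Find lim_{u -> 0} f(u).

1199/384

Substitution gives 0/0 (the numerator vanishes to order 4).
Expand each term to order u^4: the coefficient of u^4 in -4·cos(u) is -1/6 and in -4·√(1 - 3u) is 405/32.
Lower-order terms cancel with the polynomial part, so the numerator is (1199/96)·u^4 + o(u^4), and the limit is (1199/96)/(4) = 1199/384.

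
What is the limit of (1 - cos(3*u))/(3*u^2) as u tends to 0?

Substitution gives 0/0.
Use (1 − cos θ)/θ² → 1/2 with θ = 3u: the limit is 3²/(2·3) = 3/2.

3/2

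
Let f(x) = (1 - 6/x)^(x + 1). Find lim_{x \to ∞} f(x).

The base → 1 and the exponent → ∞: a 1^∞ form.
Take logarithms: (x + 1)·ln(1 - 6/x). Since ln(1+u) ~ u for small u, this behaves like (x)·(-6/x) → -6.
So the limit is e^(-6).

e^(-6)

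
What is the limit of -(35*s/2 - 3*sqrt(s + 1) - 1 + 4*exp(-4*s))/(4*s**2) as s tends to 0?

-259/32

Substitution gives 0/0; apply L'Hôpital's rule 2 times.
After differentiating numerator and denominator 2 times the quotient is (64*e^(-4*s) + 3/(4*(s + 1)^(3/2)))/(-8); at s = 0 this is -259/32.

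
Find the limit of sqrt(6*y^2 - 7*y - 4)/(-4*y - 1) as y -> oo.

-√(6)/4

For large |y|, √(6*y^2 - 7*y - 4) ≈ √6·|y| and the denominator ≈ -4y.
Since y → +∞, |y| = y, giving √6/(-4) = -√(6)/4.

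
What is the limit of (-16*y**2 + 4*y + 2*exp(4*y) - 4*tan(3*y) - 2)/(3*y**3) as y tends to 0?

-44/9

Substitution gives 0/0; apply L'Hôpital's rule 3 times.
After differentiating numerator and denominator 3 times the quotient is (128*e^(4*y) - 648*tan(3*y)^4 - 864*tan(3*y)^2 - 216)/(18); at y = 0 this is -44/9.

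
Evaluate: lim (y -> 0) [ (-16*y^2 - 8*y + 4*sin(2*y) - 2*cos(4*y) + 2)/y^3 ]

Substitution gives 0/0; apply L'Hôpital's rule 3 times.
After differentiating numerator and denominator 3 times the quotient is (-128*sin(4*y) - 32*cos(2*y))/(6); at y = 0 this is -16/3.

-16/3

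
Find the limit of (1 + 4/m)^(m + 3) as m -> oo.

The base → 1 and the exponent → ∞: a 1^∞ form.
Take logarithms: (m + 3)·ln(1 + 4/m). Since ln(1+u) ~ u for small u, this behaves like (m)·(4/m) → 4.
So the limit is e^(4).

e^(4)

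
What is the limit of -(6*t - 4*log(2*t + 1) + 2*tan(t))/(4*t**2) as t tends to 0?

-2

Substitution gives 0/0; apply L'Hôpital's rule 2 times.
After differentiating numerator and denominator 2 times the quotient is (4*tan(t)/cos(t)^2 + 16/(2*t + 1)^2)/(-8); at t = 0 this is -2.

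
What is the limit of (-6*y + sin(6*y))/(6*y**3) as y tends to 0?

Direct substitution gives 0/0.
Apply L'Hôpital: lim (6*cos(6*y) - 6)/(18*y^2), still 0/0.
Apply L'Hôpital: lim (-36*sin(6*y))/(36*y), still 0/0.
After 3 applications of L'Hôpital's rule the quotient is (-216*cos(6*y))/(36); substituting y = 0 gives -6.

-6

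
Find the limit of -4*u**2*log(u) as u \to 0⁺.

This is a 0·(−∞) form. Rewrite as -4·ln(u) / u^(−2) and apply L'Hôpital:
the derivative quotient is -4·(1/u) / (−2·u^(−3)) = (4/2)·u^2 → 0.

0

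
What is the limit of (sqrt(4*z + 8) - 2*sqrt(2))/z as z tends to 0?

Substitution gives 0/0. Multiply numerator and denominator by the conjugate √(8 + 4z) + √8.
The numerator becomes (8 + 4z) − 8 = 4z, so the expression simplifies to 4/(√(8 + 4z) + √8).
Letting z → 0 gives 4/(2√8) = √(2)/2.

√(2)/2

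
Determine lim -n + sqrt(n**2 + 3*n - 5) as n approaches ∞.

3/2

This has the form ∞ − ∞. Multiply and divide by the conjugate √(n^2 + 3*n - 5) + n.
That gives (3n - 5) / (√(n^2 + 3*n - 5) + n).
Divide numerator and denominator by n: the limit is 3/(2·1) = 3/2.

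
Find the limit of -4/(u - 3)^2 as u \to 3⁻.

As u → 3⁻, (u - 3) → 0⁻, so (u - 3)^2 → 0⁺ and -4/(u - 3)^2 → -∞.

-∞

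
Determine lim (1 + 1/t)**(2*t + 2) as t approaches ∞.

The base → 1 and the exponent → ∞: a 1^∞ form.
Take logarithms: (2t + 2)·ln(1 + 1/t). Since ln(1+u) ~ u for small u, this behaves like (2t)·(1/t) → 2.
So the limit is e^(2).

e^(2)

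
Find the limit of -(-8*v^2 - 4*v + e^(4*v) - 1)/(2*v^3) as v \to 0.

-16/3

Direct substitution gives 0/0.
Apply L'Hôpital: lim (-16*v + 4*e^(4*v) - 4)/(-6*v^2), still 0/0.
Apply L'Hôpital: lim (16*e^(4*v) - 16)/(-12*v), still 0/0.
After 3 applications of L'Hôpital's rule the quotient is (64*e^(4*v))/(-12); substituting v = 0 gives -16/3.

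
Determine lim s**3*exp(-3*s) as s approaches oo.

0

Write as s^3/e^{3s}, an ∞/∞ form.
Exponential growth dominates any polynomial, so repeated L'Hôpital (or the standard result) gives 0.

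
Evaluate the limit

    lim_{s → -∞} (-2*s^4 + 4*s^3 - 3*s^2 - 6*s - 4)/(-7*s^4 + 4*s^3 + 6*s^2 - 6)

2/7

Numerator and denominator both have degree 4.
Dividing every term by s^4, all lower-order terms vanish and the limit is the ratio of leading coefficients, -2/(-7) = 2/7.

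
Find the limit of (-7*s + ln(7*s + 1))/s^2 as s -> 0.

Direct substitution gives 0/0.
Apply L'Hôpital: lim (-7 + 7/(7*s + 1))/(2*s), still 0/0.
After 2 applications of L'Hôpital's rule the quotient is (-49/(7*s + 1)^2)/(2); substituting s = 0 gives -49/2.

-49/2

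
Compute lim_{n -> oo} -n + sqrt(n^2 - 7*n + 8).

An ∞ − ∞ form. Rationalising with the conjugate, the difference becomes (-7n + 8) / (√(n^2 - 7*n + 8) + n).
For large n the denominator behaves like 2·n, so the quotient tends to -7/2 = -7/2.

-7/2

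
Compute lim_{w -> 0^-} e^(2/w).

As w → 0⁻, 2/(w) → −∞, so e^(2/(w)) → 0.

0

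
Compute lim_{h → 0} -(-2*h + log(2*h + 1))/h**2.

Direct substitution gives 0/0.
Apply L'Hôpital: lim (-2 + 2/(2*h + 1))/(-2*h), still 0/0.
After 2 applications of L'Hôpital's rule the quotient is (-4/(2*h + 1)^2)/(-2); substituting h = 0 gives 2.

2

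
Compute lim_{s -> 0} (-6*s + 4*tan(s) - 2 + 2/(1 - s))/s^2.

2

Substitution gives 0/0; apply L'Hôpital's rule 2 times.
After differentiating numerator and denominator 2 times the quotient is (8*tan(s)/cos(s)^2 - 4/(s - 1)^3)/(2); at s = 0 this is 2.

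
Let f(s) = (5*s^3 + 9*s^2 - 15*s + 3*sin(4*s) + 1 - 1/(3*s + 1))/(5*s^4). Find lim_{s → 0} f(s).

Substitution gives 0/0; apply L'Hôpital's rule 4 times.
After differentiating numerator and denominator 4 times the quotient is (768*sin(4*s) - 1944/(3*s + 1)^5)/(120); at s = 0 this is -81/5.

-81/5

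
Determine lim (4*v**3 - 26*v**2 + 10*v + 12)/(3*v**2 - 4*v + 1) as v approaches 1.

At v = 1 both the top and bottom vanish — a removable singularity. Factoring out (v - 1) from each leaves (4*v^2 - 22*v - 12)/(3*v - 1), which at v = 1 equals -15.

-15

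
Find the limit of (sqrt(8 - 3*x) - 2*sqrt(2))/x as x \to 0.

-3*√(2)/8

Substitution gives 0/0. Multiply numerator and denominator by the conjugate √(8 - 3x) + √8.
The numerator becomes (8 - 3x) − 8 = -3x, so the expression simplifies to -3/(√(8 - 3x) + √8).
Letting x → 0 gives -3/(2√8) = -3*√(2)/8.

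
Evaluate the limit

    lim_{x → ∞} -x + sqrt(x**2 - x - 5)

-1/2

An ∞ − ∞ form. Rationalising with the conjugate, the difference becomes (-x - 5) / (√(x^2 - x - 5) + x).
For large x the denominator behaves like 2·x, so the quotient tends to -1/2 = -1/2.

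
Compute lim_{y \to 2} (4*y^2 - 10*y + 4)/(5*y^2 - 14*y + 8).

1

At y = 2 both the top and bottom vanish — a removable singularity. Factoring out (y - 2) from each leaves (4*y - 2)/(5*y - 4), which at y = 2 equals 1.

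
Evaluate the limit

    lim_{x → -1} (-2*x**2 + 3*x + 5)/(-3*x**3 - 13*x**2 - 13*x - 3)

Direct substitution gives 0/0, so factor. Both numerator and denominator have (x + 1) as a factor.
After cancelling, the expression reduces to (5 - 2*x)/(-3*x^2 - 10*x - 3).
Substituting x = -1 gives 7/4.

7/4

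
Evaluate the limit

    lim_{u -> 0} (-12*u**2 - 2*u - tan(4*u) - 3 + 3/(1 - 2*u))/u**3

8/3

Substitution gives 0/0 (the numerator vanishes to order 3).
Expand each term to order u^3: the coefficient of u^3 in 3·1/(1 - 2u) is 24 and in −tan(4u) is -64/3.
Lower-order terms cancel with the polynomial part, so the numerator is (8/3)·u^3 + o(u^3), and the limit is (8/3)/(1) = 8/3.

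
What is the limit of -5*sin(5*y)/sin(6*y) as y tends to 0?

-25/6

Substitution gives 0/0.
Divide numerator and denominator by y: sin(5y)/y → 5 and sin(6y)/y → 6, so the limit is -5·5/6 = -25/6.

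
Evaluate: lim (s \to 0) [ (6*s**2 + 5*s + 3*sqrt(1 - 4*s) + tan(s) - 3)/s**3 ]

Substitution gives 0/0; apply L'Hôpital's rule 3 times.
After differentiating numerator and denominator 3 times the quotient is (6*tan(s)^2/cos(s)^2 + 2/cos(s)^2 - 72/(1 - 4*s)^(5/2))/(6); at s = 0 this is -35/3.

-35/3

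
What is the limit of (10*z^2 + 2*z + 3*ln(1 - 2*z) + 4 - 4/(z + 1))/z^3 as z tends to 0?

-4

Substitution gives 0/0 (the numerator vanishes to order 3).
Expand each term to order z^3: the coefficient of z^3 in -4·1/(1 + z) is 4 and in 3·ln(1 - 2z) is -8.
Lower-order terms cancel with the polynomial part, so the numerator is (-4)·z^3 + o(z^3), and the limit is (-4)/(1) = -4.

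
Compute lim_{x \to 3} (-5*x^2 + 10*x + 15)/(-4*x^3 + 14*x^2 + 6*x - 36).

At x = 3 both the top and bottom vanish — a removable singularity. Factoring out (x - 3) from each leaves (-5*x - 5)/(-4*x^2 + 2*x + 12), which at x = 3 equals 10/9.

10/9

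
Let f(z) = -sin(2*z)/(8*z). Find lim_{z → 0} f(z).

Substitution gives 0/0.
Write it as (2/(-8))·sin(2z)/(2z); since sin(u)/u → 1, the limit is -1/4.

-1/4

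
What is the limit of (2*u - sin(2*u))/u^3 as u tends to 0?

Direct substitution gives 0/0.
Apply L'Hôpital: lim (2 - 2*cos(2*u))/(3*u^2), still 0/0.
Apply L'Hôpital: lim (4*sin(2*u))/(6*u), still 0/0.
After 3 applications of L'Hôpital's rule the quotient is (8*cos(2*u))/(6); substituting u = 0 gives 4/3.

4/3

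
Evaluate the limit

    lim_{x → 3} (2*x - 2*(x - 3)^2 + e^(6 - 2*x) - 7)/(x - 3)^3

Direct substitution gives 0/0.
Apply L'Hôpital: lim (-4*x - 2*e^(6 - 2*x) + 14)/(3*(x - 3)^2), still 0/0.
Apply L'Hôpital: lim (4*e^(6 - 2*x) - 4)/(6*x - 18), still 0/0.
After 3 applications of L'Hôpital's rule the quotient is (-8*e^(6 - 2*x))/(6); substituting x = 3 gives -4/3.

-4/3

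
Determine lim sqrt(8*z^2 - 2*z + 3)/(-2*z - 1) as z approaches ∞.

For large |z|, √(8*z^2 - 2*z + 3) ≈ √8·|z| and the denominator ≈ -2z.
Since z → +∞, |z| = z, giving √8/(-2) = -√(2).

-√(2)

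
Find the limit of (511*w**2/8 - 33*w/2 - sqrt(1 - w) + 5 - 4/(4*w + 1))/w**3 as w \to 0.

Substitution gives 0/0 (the numerator vanishes to order 3).
Expand each term to order w^3: the coefficient of w^3 in −√(1 - w) is 1/16 and in -4·1/(1 + 4w) is 256.
Lower-order terms cancel with the polynomial part, so the numerator is (4097/16)·w^3 + o(w^3), and the limit is (4097/16)/(1) = 4097/16.

4097/16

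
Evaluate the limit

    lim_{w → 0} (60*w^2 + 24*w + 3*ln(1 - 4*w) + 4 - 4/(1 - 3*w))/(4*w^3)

Substitution gives 0/0; apply L'Hôpital's rule 3 times.
After differentiating numerator and denominator 3 times the quotient is (384/(4*w - 1)^3 - 648/(3*w - 1)^4)/(24); at w = 0 this is -43.

-43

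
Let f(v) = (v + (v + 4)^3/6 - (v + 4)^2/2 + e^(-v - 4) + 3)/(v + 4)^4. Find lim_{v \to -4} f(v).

Direct substitution gives 0/0.
Apply L'Hôpital: lim (-v + (v + 4)^2/2 - e^(-v - 4) - 3)/(4*(v + 4)^3), still 0/0.
Apply L'Hôpital: lim (v + e^(-v - 4) + 3)/(12*(v + 4)^2), still 0/0.
Apply L'Hôpital: lim (1 - e^(-v - 4))/(24*v + 96), still 0/0.
After 4 applications of L'Hôpital's rule the quotient is (e^(-v - 4))/(24); substituting v = -4 gives 1/24.

1/24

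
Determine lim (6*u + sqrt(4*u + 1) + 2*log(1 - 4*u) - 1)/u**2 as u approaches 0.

Substitution gives 0/0 (the numerator vanishes to order 2).
Expand each term to order u^2: the coefficient of u^2 in √(1 + 4u) is -2 and in 2·ln(1 - 4u) is -16.
Lower-order terms cancel with the polynomial part, so the numerator is (-18)·u^2 + o(u^2), and the limit is (-18)/(1) = -18.

-18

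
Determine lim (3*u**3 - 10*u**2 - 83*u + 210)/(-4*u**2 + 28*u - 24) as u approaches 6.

At u = 6 both the top and bottom vanish — a removable singularity. Factoring out (u - 6) from each leaves (3*u^2 + 8*u - 35)/(4 - 4*u), which at u = 6 equals -121/20.

-121/20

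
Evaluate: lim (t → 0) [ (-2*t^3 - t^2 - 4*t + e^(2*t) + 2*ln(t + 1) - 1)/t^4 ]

Substitution gives 0/0; apply L'Hôpital's rule 4 times.
After differentiating numerator and denominator 4 times the quotient is (16*e^(2*t) - 12/(t + 1)^4)/(24); at t = 0 this is 1/6.

1/6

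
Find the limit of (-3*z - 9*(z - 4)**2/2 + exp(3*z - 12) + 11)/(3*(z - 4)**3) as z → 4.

Direct substitution gives 0/0.
Apply L'Hôpital: lim (-9*z + 3*e^(3*z - 12) + 33)/(9*(z - 4)^2), still 0/0.
Apply L'Hôpital: lim (9*e^(3*z - 12) - 9)/(18*z - 72), still 0/0.
After 3 applications of L'Hôpital's rule the quotient is (27*e^(3*z - 12))/(18); substituting z = 4 gives 3/2.

3/2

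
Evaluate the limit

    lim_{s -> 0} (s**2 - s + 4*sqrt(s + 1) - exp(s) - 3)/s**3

1/12

Substitution gives 0/0 (the numerator vanishes to order 3).
Expand each term to order s^3: the coefficient of s^3 in 4·√(1 + s) is 1/4 and in −e^(s) is -1/6.
Lower-order terms cancel with the polynomial part, so the numerator is (1/12)·s^3 + o(s^3), and the limit is (1/12)/(1) = 1/12.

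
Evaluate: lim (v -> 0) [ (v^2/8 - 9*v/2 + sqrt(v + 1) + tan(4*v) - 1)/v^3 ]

1027/48

Substitution gives 0/0 (the numerator vanishes to order 3).
Expand each term to order v^3: the coefficient of v^3 in √(1 + v) is 1/16 and in tan(4v) is 64/3.
Lower-order terms cancel with the polynomial part, so the numerator is (1027/48)·v^3 + o(v^3), and the limit is (1027/48)/(1) = 1027/48.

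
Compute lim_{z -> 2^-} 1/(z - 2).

As z → 2⁻, (z - 2) → 0⁻, so (z - 2)^1 → 0⁻ and 1/(z - 2)^1 → -∞.

-∞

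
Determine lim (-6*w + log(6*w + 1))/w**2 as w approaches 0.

Direct substitution gives 0/0.
Apply L'Hôpital: lim (-6 + 6/(6*w + 1))/(2*w), still 0/0.
After 2 applications of L'Hôpital's rule the quotient is (-36/(6*w + 1)^2)/(2); substituting w = 0 gives -18.

-18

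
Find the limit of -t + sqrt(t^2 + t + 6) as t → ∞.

1/2

An ∞ − ∞ form. Rationalising with the conjugate, the difference becomes (t + 6) / (√(t^2 + t + 6) + t).
For large t the denominator behaves like 2·t, so the quotient tends to 1/2 = 1/2.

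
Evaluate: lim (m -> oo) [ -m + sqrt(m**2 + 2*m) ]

1

This has the form ∞ − ∞. Multiply and divide by the conjugate √(m^2 + 2*m) + m.
That gives (2m) / (√(m^2 + 2*m) + m).
Divide numerator and denominator by m: the limit is 2/(2·1) = 1.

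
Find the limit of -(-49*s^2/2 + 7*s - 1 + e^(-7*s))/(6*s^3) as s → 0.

Direct substitution gives 0/0.
Apply L'Hôpital: lim (-49*s + 7 - 7*e^(-7*s))/(-18*s^2), still 0/0.
Apply L'Hôpital: lim (-49 + 49*e^(-7*s))/(-36*s), still 0/0.
After 3 applications of L'Hôpital's rule the quotient is (-343*e^(-7*s))/(-36); substituting s = 0 gives 343/36.

343/36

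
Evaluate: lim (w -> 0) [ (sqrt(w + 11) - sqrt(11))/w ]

Substitution gives 0/0. Multiply numerator and denominator by the conjugate √(11 + w) + √11.
The numerator becomes (11 + w) − 11 = w, so the expression simplifies to 1/(√(11 + w) + √11).
Letting w → 0 gives 1/(2√11) = √(11)/22.

√(11)/22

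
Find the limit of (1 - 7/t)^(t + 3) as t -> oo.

Write it as [(1 - 7/t)^t]^(1) · (1 - 7/t)^(3). The bracketed term tends to e^(-7) and the second factor to 1, so the limit is e^(-7).

e^(-7)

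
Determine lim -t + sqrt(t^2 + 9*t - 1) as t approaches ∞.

This has the form ∞ − ∞. Multiply and divide by the conjugate √(t^2 + 9*t - 1) + t.
That gives (9t - 1) / (√(t^2 + 9*t - 1) + t).
Divide numerator and denominator by t: the limit is 9/(2·1) = 9/2.

9/2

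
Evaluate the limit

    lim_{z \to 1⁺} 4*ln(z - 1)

As z → 1⁺, z - 1 → 0⁺ and ln(z - 1) → −∞.
Multiplying by 4 gives -∞.

-∞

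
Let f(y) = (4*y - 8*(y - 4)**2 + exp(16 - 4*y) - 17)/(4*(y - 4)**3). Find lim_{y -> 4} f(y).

-8/3

Direct substitution gives 0/0.
Apply L'Hôpital: lim (-16*y - 4*e^(16 - 4*y) + 68)/(12*(y - 4)^2), still 0/0.
Apply L'Hôpital: lim (16*e^(16 - 4*y) - 16)/(24*y - 96), still 0/0.
After 3 applications of L'Hôpital's rule the quotient is (-64*e^(16 - 4*y))/(24); substituting y = 4 gives -8/3.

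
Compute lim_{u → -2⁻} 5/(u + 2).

As u → -2⁻, (u + 2) → 0⁻, so (u + 2)^1 → 0⁻ and 5/(u + 2)^1 → -∞.

-∞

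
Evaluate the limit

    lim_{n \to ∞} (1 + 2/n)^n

e^(2)

Write it as [(1 + 2/n)^n]^(1) · (1 + 2/n)^(0). The bracketed term tends to e^(2) and the second factor to 1, so the limit is e^(2).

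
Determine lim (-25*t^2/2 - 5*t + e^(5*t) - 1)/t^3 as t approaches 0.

Direct substitution gives 0/0.
Apply L'Hôpital: lim (-25*t + 5*e^(5*t) - 5)/(3*t^2), still 0/0.
Apply L'Hôpital: lim (25*e^(5*t) - 25)/(6*t), still 0/0.
After 3 applications of L'Hôpital's rule the quotient is (125*e^(5*t))/(6); substituting t = 0 gives 125/6.

125/6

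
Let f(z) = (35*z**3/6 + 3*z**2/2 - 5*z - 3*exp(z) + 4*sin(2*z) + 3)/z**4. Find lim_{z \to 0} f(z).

Substitution gives 0/0; apply L'Hôpital's rule 4 times.
After differentiating numerator and denominator 4 times the quotient is (-3*e^(z) + 64*sin(2*z))/(24); at z = 0 this is -1/8.

-1/8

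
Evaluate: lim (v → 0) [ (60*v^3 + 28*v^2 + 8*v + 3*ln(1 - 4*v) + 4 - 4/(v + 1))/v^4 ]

Substitution gives 0/0 (the numerator vanishes to order 4).
Expand each term to order v^4: the coefficient of v^4 in -4·1/(1 + v) is -4 and in 3·ln(1 - 4v) is -192.
Lower-order terms cancel with the polynomial part, so the numerator is (-196)·v^4 + o(v^4), and the limit is (-196)/(1) = -196.

-196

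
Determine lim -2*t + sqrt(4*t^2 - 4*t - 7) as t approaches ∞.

-1

This has the form ∞ − ∞. Multiply and divide by the conjugate √(4*t^2 - 4*t - 7) + 2t.
That gives (-4t - 7) / (√(4*t^2 - 4*t - 7) + 2t).
Divide numerator and denominator by t: the limit is -4/(2·2) = -1.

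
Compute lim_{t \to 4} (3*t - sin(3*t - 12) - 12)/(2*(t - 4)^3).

Direct substitution gives 0/0.
Apply L'Hôpital: lim (3 - 3*cos(3*t - 12))/(6*(t - 4)^2), still 0/0.
Apply L'Hôpital: lim (9*sin(3*t - 12))/(12*t - 48), still 0/0.
After 3 applications of L'Hôpital's rule the quotient is (27*cos(3*t - 12))/(12); substituting t = 4 gives 9/4.

9/4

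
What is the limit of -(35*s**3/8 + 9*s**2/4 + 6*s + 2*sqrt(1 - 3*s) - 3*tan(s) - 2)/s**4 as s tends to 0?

405/64

Substitution gives 0/0 (the numerator vanishes to order 4).
Expand each term to order s^4: the coefficient of s^4 in -3·tan(s) is 0 and in 2·√(1 - 3s) is -405/64.
Lower-order terms cancel with the polynomial part, so the numerator is (-405/64)·s^4 + o(s^4), and the limit is (-405/64)/(-1) = 405/64.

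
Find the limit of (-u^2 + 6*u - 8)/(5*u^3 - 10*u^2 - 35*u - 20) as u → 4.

At u = 4 both the top and bottom vanish — a removable singularity. Factoring out (u - 4) from each leaves (2 - u)/(5*u^2 + 10*u + 5), which at u = 4 equals -2/125.

-2/125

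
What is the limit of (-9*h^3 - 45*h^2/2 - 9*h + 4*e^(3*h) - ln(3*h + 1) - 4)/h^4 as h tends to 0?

135/4

Substitution gives 0/0 (the numerator vanishes to order 4).
Expand each term to order h^4: the coefficient of h^4 in 4·e^(3h) is 27/2 and in −ln(1 + 3h) is 81/4.
Lower-order terms cancel with the polynomial part, so the numerator is (135/4)·h^4 + o(h^4), and the limit is (135/4)/(1) = 135/4.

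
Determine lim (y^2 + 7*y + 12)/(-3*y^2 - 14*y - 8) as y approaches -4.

At y = -4 both the top and bottom vanish — a removable singularity. Factoring out (y + 4) from each leaves (y + 3)/(-3*y - 2), which at y = -4 equals -1/10.

-1/10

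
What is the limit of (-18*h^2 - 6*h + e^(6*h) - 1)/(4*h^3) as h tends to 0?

9

Direct substitution gives 0/0.
Apply L'Hôpital: lim (-36*h + 6*e^(6*h) - 6)/(12*h^2), still 0/0.
Apply L'Hôpital: lim (36*e^(6*h) - 36)/(24*h), still 0/0.
After 3 applications of L'Hôpital's rule the quotient is (216*e^(6*h))/(24); substituting h = 0 gives 9.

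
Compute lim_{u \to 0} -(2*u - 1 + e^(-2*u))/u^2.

-2

Direct substitution gives 0/0.
Apply L'Hôpital: lim (2 - 2*e^(-2*u))/(-2*u), still 0/0.
After 2 applications of L'Hôpital's rule the quotient is (4*e^(-2*u))/(-2); substituting u = 0 gives -2.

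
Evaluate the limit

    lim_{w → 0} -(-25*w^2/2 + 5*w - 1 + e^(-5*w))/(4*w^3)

Direct substitution gives 0/0.
Apply L'Hôpital: lim (-25*w + 5 - 5*e^(-5*w))/(-12*w^2), still 0/0.
Apply L'Hôpital: lim (-25 + 25*e^(-5*w))/(-24*w), still 0/0.
After 3 applications of L'Hôpital's rule the quotient is (-125*e^(-5*w))/(-24); substituting w = 0 gives 125/24.

125/24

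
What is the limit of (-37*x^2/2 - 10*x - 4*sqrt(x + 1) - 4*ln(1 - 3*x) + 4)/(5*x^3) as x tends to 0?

143/20

Substitution gives 0/0 (the numerator vanishes to order 3).
Expand each term to order x^3: the coefficient of x^3 in -4·ln(1 - 3x) is 36 and in -4·√(1 + x) is -1/4.
Lower-order terms cancel with the polynomial part, so the numerator is (143/4)·x^3 + o(x^3), and the limit is (143/4)/(5) = 143/20.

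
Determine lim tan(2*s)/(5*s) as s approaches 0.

2/5

Substitution gives 0/0.
Since tan(u)/u → 1 as u → 0, tan(2s)/(2s) → 1 and the limit is 2/5.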